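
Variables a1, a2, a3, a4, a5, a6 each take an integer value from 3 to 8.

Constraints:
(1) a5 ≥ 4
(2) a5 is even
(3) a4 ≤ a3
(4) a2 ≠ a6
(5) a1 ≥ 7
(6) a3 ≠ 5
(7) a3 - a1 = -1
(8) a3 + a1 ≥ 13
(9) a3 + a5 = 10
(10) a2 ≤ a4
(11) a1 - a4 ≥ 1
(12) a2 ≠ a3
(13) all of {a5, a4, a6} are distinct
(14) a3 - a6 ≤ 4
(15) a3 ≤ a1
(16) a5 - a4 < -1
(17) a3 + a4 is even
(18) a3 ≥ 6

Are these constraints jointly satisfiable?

Setting (a1, a2, a3, a4, a5, a6) = (7, 4, 6, 6, 4, 3) satisfies everything: constraint 7: a3 - a1 = -1; constraint 8: a3 + a1 = 13; constraint 9: a3 + a5 = 10, and the others follow.

Satisfiable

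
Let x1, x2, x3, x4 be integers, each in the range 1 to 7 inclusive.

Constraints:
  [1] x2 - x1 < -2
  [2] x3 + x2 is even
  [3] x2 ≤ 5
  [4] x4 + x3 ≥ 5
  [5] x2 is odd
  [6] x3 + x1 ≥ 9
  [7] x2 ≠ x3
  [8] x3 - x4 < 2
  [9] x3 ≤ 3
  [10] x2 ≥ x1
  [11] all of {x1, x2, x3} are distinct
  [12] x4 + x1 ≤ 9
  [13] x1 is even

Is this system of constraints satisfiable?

Unsatisfiable

From constraint 9: x3 ≤ 3. From constraints 3 and 10: x1 ≤ x2 ≤ 5. Hence x3 + x1 ≤ 8. But constraint 6 requires x3 + x1 ≥ 9, and 9 > 8. Contradiction.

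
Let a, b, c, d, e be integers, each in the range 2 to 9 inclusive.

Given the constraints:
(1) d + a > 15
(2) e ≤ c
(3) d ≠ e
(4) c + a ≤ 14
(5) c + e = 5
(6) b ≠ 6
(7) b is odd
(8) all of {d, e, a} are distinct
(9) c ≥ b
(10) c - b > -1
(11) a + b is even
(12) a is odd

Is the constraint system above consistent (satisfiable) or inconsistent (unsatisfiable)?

Satisfiable

One satisfying assignment is a = 9, b = 3, c = 3, d = 8, e = 2.
For the less obvious constraints — constraint 1: d + a = 17; constraint 4: c + a = 12; constraint 5: c + e = 5 — and the others hold by inspection.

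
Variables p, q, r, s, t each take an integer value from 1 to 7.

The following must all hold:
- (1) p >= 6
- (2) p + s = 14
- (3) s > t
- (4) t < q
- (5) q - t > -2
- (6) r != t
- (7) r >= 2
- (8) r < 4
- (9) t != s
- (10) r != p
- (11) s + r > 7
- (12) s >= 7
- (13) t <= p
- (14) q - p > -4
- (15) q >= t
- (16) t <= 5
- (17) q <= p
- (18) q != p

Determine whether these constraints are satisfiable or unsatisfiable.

One satisfying assignment is p = 7, q = 4, r = 2, s = 7, t = 3.
For the less obvious constraints — constraint 2: p + s = 14; constraint 5: q - t = 1 — and the others hold by inspection.

Satisfiable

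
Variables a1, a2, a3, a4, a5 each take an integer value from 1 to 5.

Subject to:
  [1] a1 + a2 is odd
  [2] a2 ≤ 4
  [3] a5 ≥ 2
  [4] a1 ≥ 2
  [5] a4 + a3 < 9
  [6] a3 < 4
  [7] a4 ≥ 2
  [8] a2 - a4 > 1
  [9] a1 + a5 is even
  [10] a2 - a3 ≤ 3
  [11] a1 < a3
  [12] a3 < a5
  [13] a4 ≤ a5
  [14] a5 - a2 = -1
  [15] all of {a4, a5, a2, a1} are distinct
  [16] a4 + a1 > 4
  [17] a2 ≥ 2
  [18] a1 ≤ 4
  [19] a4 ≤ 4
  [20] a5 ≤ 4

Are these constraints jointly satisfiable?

Unsatisfiable

Constraints 2, 3, 4, 7, 17, 18, 19, and 20 confine each of a4, a5, a2, a1 to the 3 values {2, …, 4}.
Constraint 15 requires all 4 of them to be distinct, but only 3 values are available — impossible by the pigeonhole principle.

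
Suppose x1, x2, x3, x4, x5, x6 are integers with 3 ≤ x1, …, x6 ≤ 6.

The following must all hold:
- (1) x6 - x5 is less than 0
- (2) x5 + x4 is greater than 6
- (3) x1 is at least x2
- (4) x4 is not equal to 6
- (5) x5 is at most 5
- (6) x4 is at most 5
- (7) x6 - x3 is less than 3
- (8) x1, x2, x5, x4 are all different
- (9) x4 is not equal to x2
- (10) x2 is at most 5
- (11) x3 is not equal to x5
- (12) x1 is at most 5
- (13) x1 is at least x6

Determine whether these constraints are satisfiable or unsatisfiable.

Unsatisfiable

Constraints 5, 6, 10, and 12 confine each of x1, x2, x5, x4 to the 3 values {3, …, 5} (the domain already gives each ≥ 3).
Constraint 8 requires all 4 of them to be distinct, but only 3 values are available — impossible by the pigeonhole principle.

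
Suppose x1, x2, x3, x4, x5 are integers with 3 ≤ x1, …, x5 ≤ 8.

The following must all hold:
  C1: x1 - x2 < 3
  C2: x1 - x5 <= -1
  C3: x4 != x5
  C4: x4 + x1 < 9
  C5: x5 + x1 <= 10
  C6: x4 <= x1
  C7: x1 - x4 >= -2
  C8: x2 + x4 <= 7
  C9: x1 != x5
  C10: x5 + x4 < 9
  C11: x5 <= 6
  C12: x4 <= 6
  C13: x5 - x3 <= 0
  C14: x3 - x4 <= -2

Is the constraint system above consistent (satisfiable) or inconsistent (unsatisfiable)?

Unsatisfiable

Constraints 2, 7, 13, and 14 give x5 − x1 ≥ 1, x1 − x4 ≥ -2, x4 − x3 ≥ 2, x3 − x5 ≥ 0.
Adding all 4 inequalities: the left sides telescope to 0, and the right sides sum to 1 + (-2) + 2 + 0 = 1. So 0 ≥ 1, which is false.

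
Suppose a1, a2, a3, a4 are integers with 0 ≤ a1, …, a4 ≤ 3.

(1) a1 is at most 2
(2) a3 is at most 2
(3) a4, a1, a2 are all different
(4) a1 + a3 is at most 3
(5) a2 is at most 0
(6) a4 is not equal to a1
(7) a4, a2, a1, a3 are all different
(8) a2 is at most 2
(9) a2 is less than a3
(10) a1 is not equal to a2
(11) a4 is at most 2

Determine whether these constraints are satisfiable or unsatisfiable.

Unsatisfiable

Constraints 1, 2, 8, and 11 confine each of a4, a2, a1, a3 to the 3 values {0, …, 2} (the domain already gives each ≥ 0).
Constraint 7 requires all 4 of them to be distinct, but only 3 values are available — impossible by the pigeonhole principle.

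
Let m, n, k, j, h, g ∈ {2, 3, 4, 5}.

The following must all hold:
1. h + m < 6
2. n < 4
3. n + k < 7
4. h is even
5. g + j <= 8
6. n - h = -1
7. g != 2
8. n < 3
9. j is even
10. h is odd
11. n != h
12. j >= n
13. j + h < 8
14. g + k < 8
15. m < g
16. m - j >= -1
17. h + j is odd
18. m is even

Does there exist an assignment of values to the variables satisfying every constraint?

Unsatisfiable

Constraint 4 makes h even and constraint 9 makes j even, so h + j must be even. Constraint 17 says h + j is odd — contradiction.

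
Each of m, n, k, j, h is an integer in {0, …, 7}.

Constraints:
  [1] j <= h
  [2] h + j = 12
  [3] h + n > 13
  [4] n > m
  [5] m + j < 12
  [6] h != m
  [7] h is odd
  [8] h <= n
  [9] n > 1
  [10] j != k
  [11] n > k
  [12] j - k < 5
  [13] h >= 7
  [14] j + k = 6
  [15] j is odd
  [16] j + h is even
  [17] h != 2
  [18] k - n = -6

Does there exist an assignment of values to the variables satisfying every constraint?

Take m = 5, n = 7, k = 1, j = 5, h = 7. Then constraint 2: h + j = 12; constraint 3: h + n = 14; constraint 5: m + j = 10, and every other listed constraint is also met.

Satisfiable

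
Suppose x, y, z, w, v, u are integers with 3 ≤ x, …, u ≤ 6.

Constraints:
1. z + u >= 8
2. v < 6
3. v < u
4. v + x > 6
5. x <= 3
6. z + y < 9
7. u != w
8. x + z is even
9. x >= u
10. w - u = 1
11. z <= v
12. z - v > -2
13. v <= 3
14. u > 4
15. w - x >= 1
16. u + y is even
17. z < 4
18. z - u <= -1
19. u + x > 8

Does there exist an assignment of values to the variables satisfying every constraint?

From constraints 11 and 13: z ≤ v ≤ 3. From constraints 5 and 9: u ≤ x ≤ 3. Hence z + u ≤ 6. But constraint 1 requires z + u ≥ 8, and 8 > 6. Contradiction.

Unsatisfiable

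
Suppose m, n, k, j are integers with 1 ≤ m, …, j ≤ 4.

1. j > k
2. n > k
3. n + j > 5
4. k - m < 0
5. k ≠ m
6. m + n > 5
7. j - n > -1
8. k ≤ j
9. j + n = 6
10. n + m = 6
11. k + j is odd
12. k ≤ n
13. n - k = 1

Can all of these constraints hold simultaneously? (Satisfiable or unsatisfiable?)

Setting (m, n, k, j) = (3, 3, 2, 3) satisfies everything: constraint 3: n + j = 6; constraint 4: k - m = -1, and the others follow.

Satisfiable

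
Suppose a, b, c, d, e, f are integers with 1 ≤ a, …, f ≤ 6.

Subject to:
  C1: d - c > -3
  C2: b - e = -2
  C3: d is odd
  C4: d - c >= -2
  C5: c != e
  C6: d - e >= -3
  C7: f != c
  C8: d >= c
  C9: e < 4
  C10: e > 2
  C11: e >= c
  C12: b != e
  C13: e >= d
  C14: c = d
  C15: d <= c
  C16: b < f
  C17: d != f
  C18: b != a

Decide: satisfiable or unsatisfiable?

One satisfying assignment is a = 6, b = 1, c = 1, d = 1, e = 3, f = 6.
For the less obvious constraints — constraint 1: d - c = 0; constraint 2: b - e = -2; constraint 4: d - c = 0 — and the others hold by inspection.

Satisfiable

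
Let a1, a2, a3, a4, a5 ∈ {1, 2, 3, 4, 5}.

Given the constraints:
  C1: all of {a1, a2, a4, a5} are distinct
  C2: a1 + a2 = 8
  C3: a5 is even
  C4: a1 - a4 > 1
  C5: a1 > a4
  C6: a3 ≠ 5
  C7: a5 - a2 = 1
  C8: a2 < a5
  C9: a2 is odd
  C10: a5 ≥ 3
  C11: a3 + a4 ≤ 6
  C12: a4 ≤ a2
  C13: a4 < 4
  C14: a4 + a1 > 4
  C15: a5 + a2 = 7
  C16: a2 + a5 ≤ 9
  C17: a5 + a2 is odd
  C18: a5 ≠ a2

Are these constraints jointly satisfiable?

Satisfiable

Take a1 = 5, a2 = 3, a3 = 2, a4 = 1, a5 = 4. Then constraint 2: a1 + a2 = 8; constraint 4: a1 - a4 = 4; constraint 7: a5 - a2 = 1, and every other listed constraint is also met.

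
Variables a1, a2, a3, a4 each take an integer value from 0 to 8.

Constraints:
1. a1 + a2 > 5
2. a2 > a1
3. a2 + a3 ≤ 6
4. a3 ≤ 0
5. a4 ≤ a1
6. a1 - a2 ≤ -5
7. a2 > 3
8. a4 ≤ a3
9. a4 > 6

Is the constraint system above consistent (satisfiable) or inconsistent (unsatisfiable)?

From constraint 9: a4 ≥ 7. From constraints 4 and 8: a4 ≤ a3 and a3 ≤ 0, so a4 ≤ 0. But 0 < 7, so no value of a4 works.

Unsatisfiable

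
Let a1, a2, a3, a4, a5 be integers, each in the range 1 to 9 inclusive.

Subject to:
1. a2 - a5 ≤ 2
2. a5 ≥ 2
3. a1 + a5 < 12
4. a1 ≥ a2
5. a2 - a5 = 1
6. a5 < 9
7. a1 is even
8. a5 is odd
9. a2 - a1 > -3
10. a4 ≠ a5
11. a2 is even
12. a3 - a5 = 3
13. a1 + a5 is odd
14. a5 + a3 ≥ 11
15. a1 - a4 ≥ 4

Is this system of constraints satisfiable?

Satisfiable

One satisfying assignment is a1 = 6, a2 = 6, a3 = 8, a4 = 1, a5 = 5.
For the less obvious constraints — constraint 1: a2 - a5 = 1; constraint 3: a1 + a5 = 11; constraint 5: a2 - a5 = 1 — and the others hold by inspection.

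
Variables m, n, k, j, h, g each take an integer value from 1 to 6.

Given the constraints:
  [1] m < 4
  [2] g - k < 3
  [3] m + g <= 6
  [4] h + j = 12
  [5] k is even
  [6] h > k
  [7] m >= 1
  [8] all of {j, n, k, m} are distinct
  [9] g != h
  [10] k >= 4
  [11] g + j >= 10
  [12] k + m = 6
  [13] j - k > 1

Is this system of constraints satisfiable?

Try m = 2, n = 1, k = 4, j = 6, h = 6, g = 4.
Check constraint 2: g - k = 0; constraint 3: m + g = 6; constraint 4: h + j = 12. The remaining constraints are straightforward to verify.

Satisfiable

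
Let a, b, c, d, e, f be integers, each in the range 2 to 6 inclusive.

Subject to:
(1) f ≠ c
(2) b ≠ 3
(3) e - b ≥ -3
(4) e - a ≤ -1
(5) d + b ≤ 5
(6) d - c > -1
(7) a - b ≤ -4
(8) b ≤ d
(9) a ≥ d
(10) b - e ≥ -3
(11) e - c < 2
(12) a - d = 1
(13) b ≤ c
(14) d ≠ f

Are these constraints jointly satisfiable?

Constraints 3, 4, and 7 give a − e ≥ 1, e − b ≥ -3, b − a ≥ 4.
Adding all 3 inequalities: the left sides telescope to 0, and the right sides sum to 1 + (-3) + 4 = 2. So 0 ≥ 2, which is false.

Unsatisfiable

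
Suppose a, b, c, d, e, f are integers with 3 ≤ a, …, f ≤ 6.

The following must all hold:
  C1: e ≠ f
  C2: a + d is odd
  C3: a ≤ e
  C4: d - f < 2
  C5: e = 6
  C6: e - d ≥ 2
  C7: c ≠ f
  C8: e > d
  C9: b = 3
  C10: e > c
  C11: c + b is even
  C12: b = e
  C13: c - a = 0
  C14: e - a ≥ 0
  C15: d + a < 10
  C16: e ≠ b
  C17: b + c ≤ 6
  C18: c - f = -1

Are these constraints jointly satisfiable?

Unsatisfiable

Constraint 9 fixes b = 3 and constraint 5 fixes e = 6, but constraint 12 requires b = e. Since 3 ≠ 6, contradiction.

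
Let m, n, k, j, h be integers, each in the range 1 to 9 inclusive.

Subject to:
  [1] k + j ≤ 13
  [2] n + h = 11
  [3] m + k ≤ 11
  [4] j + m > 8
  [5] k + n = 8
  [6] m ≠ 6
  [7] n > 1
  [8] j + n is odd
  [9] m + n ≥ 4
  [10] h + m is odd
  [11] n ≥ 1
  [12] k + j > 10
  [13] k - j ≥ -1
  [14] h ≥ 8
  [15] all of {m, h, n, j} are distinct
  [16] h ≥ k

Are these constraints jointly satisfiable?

Satisfiable

The assignment m = 4, n = 2, k = 6, j = 5, h = 9 works:
  constraint 1 holds since k + j = 11.
  constraint 2 holds since n + h = 11.
The rest check out directly.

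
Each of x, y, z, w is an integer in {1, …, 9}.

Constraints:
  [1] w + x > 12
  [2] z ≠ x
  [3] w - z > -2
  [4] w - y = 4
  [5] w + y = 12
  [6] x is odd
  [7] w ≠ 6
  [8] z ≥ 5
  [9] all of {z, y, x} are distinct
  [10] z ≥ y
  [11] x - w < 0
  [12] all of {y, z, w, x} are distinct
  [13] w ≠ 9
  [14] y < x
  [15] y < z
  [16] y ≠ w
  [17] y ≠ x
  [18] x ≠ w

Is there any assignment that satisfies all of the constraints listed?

Satisfiable

Try x = 5, y = 4, z = 7, w = 8.
Check constraint 1: w + x = 13; constraint 3: w - z = 1; constraint 4: w - y = 4. The remaining constraints are straightforward to verify.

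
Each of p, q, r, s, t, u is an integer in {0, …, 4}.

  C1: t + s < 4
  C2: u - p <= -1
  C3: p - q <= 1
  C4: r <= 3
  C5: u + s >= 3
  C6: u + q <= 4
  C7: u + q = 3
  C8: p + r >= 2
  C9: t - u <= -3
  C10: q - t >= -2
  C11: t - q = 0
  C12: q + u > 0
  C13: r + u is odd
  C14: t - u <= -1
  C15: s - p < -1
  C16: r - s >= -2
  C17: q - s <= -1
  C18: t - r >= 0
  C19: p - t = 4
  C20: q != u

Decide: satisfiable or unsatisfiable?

Unsatisfiable

Constraints 2, 3, 9, 16, 17, and 18 give t − r ≥ 0, r − s ≥ -2, s − q ≥ 1, q − p ≥ -1, p − u ≥ 1, u − t ≥ 3.
Adding all 6 inequalities: the left sides telescope to 0, and the right sides sum to 0 + (-2) + 1 + (-1) + 1 + 3 = 2. So 0 ≥ 2, which is false.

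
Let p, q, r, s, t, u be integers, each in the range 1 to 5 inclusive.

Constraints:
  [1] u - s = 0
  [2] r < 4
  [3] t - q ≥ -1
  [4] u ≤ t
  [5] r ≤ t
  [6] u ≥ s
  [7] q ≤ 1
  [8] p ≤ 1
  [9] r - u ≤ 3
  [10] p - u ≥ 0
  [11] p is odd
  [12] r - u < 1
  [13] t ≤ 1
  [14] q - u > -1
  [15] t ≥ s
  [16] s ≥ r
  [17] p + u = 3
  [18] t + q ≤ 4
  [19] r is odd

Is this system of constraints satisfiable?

Unsatisfiable

From constraint 8: p ≤ 1. From constraints 4 and 13: u ≤ t ≤ 1. Hence p + u ≤ 2. But constraint 17 requires p + u = 3, and 3 > 2. Contradiction.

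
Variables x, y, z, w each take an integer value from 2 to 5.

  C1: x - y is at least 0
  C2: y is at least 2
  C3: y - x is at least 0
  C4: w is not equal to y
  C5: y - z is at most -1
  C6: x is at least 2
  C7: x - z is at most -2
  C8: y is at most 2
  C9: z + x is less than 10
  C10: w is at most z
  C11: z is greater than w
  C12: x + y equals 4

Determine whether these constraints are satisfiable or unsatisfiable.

Satisfiable

Take x = 2, y = 2, z = 5, w = 4. Then constraint 1: x - y = 0; constraint 3: y - x = 0; constraint 5: y - z = -3, and every other listed constraint is also met.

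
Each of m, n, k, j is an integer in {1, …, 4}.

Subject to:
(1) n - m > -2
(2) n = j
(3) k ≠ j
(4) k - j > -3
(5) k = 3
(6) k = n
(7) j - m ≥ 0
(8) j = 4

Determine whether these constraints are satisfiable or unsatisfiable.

Unsatisfiable

Constraint 5 fixes k = 3 and constraint 8 fixes j = 4. Constraints 2 and 6 give k = n = j, so k = j. But 3 ≠ 4 — contradiction.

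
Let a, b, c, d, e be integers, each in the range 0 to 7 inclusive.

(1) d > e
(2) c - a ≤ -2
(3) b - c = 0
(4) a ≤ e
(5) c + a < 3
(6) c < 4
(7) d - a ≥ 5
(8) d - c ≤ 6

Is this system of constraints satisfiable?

Unsatisfiable

Constraints 2, 7, and 8 give d − a ≥ 5, a − c ≥ 2, c − d ≥ -6.
Adding all 3 inequalities: the left sides telescope to 0, and the right sides sum to 5 + 2 + (-6) = 1. So 0 ≥ 1, which is false.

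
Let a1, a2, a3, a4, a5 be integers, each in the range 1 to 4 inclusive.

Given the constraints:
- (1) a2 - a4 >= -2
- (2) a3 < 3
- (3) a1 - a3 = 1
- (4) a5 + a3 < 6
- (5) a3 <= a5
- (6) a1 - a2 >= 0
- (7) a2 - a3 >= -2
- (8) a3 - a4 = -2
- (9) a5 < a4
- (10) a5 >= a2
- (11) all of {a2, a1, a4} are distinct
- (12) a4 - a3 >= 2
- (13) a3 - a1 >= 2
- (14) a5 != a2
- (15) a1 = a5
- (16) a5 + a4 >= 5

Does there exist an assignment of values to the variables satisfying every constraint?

Constraints 1, 6, 12, and 13 give a2 − a4 ≥ -2, a4 − a3 ≥ 2, a3 − a1 ≥ 2, a1 − a2 ≥ 0.
Adding all 4 inequalities: the left sides telescope to 0, and the right sides sum to (-2) + 2 + 2 + 0 = 2. So 0 ≥ 2, which is false.

Unsatisfiable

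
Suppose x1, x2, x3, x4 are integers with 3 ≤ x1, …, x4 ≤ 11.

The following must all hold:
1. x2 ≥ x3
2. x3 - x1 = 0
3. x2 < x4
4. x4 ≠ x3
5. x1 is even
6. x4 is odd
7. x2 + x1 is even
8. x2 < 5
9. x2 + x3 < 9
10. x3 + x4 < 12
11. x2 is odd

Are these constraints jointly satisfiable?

Constraint 11 makes x2 odd and constraint 5 makes x1 even, so x2 + x1 must be odd. Constraint 7 says x2 + x1 is even — contradiction.

Unsatisfiable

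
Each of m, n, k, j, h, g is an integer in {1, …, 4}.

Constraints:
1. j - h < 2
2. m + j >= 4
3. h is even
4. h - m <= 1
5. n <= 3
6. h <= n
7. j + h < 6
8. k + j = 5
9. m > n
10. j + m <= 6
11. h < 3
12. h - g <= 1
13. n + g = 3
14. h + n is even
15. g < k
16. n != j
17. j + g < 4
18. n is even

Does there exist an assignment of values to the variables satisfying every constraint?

Satisfiable

Setting (m, n, k, j, h, g) = (3, 2, 4, 1, 2, 1) satisfies everything: constraint 1: j - h = -1; constraint 2: m + j = 4; constraint 4: h - m = -1, and the others follow.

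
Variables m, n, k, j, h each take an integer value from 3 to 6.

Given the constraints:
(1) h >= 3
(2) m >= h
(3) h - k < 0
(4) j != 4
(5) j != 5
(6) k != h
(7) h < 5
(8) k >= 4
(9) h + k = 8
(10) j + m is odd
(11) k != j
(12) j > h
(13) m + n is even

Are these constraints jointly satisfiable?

Satisfiable

Take m = 5, n = 3, k = 5, j = 6, h = 3. Then constraint 3: h - k = -2; constraint 9: h + k = 8, and every other listed constraint is also met.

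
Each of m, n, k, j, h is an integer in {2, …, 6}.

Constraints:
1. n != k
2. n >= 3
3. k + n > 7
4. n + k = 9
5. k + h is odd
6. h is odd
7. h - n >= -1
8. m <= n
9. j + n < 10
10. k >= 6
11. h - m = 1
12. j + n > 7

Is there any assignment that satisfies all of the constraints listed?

Try m = 2, n = 3, k = 6, j = 5, h = 3.
Check constraint 3: k + n = 9; constraint 4: n + k = 9; constraint 7: h - n = 0. The remaining constraints are straightforward to verify.

Satisfiable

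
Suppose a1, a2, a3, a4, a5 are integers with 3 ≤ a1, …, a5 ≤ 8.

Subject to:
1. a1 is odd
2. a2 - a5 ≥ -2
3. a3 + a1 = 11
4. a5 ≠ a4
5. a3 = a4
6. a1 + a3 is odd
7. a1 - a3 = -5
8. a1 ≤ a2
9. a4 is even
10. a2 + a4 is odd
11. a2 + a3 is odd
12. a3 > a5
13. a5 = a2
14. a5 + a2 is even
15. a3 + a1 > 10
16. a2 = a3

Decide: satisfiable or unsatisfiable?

From constraints 5, 13, and 16, a5 = a2 = a3 = a4, so a5 = a4. But constraint 4 says a5 ≠ a4. Contradiction.

Unsatisfiable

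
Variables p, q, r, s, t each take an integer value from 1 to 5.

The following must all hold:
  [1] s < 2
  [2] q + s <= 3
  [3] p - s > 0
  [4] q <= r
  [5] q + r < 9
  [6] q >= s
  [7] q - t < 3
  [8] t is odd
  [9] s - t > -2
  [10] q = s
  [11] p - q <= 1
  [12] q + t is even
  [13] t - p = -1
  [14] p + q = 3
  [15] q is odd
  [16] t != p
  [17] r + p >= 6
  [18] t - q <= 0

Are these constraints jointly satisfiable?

Satisfiable

One satisfying assignment is p = 2, q = 1, r = 5, s = 1, t = 1.
For the less obvious constraints — constraint 2: q + s = 2; constraint 3: p - s = 1 — and the others hold by inspection.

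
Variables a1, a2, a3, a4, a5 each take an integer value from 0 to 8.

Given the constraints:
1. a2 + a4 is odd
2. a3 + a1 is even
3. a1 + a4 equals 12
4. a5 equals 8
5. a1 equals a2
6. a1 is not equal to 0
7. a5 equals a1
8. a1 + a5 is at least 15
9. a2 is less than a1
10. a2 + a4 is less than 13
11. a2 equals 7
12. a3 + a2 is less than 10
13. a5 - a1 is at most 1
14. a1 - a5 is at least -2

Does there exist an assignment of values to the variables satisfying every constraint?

Unsatisfiable

Constraint 4 fixes a5 = 8 and constraint 11 fixes a2 = 7. Constraints 5 and 7 give a5 = a1 = a2, so a5 = a2. But 8 ≠ 7 — contradiction.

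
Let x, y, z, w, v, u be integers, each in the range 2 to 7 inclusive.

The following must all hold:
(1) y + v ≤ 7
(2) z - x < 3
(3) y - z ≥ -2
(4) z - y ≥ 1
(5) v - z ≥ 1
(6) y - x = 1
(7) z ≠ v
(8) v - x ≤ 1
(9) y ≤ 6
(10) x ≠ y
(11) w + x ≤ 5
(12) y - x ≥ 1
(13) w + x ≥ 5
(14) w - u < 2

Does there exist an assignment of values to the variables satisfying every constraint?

Constraints 4, 5, 8, and 12 give v − z ≥ 1, z − y ≥ 1, y − x ≥ 1, x − v ≥ -1.
Adding all 4 inequalities: the left sides telescope to 0, and the right sides sum to 1 + 1 + 1 + (-1) = 2. So 0 ≥ 2, which is false.

Unsatisfiable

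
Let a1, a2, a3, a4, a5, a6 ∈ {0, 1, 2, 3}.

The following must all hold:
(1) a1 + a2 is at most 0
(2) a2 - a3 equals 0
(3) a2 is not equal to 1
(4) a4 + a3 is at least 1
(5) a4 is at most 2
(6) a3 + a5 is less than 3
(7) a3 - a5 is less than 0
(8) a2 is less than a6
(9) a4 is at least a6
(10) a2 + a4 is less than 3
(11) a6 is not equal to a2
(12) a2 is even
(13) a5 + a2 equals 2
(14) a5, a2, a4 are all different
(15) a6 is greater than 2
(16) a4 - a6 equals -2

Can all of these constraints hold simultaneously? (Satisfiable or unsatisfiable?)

Unsatisfiable

From constraint 15: a6 ≥ 3. From constraints 5 and 9: a6 ≤ a4 and a4 ≤ 2, so a6 ≤ 2. But 2 < 3, so no value of a6 works.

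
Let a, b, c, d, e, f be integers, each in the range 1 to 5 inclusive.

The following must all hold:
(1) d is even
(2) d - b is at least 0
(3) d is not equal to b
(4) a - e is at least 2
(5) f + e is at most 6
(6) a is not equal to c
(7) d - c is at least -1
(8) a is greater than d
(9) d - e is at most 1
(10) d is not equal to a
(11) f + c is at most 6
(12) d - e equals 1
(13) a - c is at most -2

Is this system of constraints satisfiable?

Constraints 4, 7, 9, and 13 give d − c ≥ -1, c − a ≥ 2, a − e ≥ 2, e − d ≥ -1.
Adding all 4 inequalities: the left sides telescope to 0, and the right sides sum to (-1) + 2 + 2 + (-1) = 2. So 0 ≥ 2, which is false.

Unsatisfiable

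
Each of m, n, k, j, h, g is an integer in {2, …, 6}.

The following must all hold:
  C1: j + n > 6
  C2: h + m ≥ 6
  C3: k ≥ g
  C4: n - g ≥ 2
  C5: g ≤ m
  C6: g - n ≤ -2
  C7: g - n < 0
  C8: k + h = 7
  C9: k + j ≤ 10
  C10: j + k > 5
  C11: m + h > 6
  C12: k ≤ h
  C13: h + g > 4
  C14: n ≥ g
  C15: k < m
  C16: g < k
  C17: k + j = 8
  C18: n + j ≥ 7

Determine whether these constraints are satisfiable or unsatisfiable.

Try m = 5, n = 4, k = 3, j = 5, h = 4, g = 2.
Check constraint 1: j + n = 9; constraint 2: h + m = 9; constraint 4: n - g = 2. The remaining constraints are straightforward to verify.

Satisfiable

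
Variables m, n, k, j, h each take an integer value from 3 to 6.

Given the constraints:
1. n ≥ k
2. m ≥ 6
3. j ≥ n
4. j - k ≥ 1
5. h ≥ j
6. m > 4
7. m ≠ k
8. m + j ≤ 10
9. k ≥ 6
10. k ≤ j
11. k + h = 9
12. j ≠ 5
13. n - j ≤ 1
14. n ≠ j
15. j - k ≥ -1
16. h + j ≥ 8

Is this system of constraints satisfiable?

Unsatisfiable

From constraint 2: m ≥ 6. From constraints 9 and 10: j ≥ k ≥ 6. Hence m + j ≥ 12. But constraint 8 requires m + j ≤ 10, and 10 < 12. Contradiction.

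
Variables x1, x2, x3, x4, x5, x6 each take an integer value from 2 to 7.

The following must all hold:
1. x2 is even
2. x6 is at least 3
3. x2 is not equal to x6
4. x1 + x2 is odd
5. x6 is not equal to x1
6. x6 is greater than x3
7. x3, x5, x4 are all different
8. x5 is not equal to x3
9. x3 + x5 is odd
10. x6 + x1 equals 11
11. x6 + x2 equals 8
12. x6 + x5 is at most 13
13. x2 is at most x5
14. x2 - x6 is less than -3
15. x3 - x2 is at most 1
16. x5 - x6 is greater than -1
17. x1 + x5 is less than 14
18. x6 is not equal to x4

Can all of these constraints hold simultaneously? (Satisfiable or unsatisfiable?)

One satisfying assignment is x1 = 5, x2 = 2, x3 = 3, x4 = 7, x5 = 6, x6 = 6.
For the less obvious constraints — constraint 10: x6 + x1 = 11; constraint 11: x6 + x2 = 8; constraint 12: x6 + x5 = 12 — and the others hold by inspection.

Satisfiable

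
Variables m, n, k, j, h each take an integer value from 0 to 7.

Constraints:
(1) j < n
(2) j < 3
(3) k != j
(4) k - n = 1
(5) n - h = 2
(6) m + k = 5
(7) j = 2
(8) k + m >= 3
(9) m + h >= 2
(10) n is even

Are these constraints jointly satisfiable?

Take m = 0, n = 4, k = 5, j = 2, h = 2. Then constraint 4: k - n = 1; constraint 5: n - h = 2, and every other listed constraint is also met.

Satisfiable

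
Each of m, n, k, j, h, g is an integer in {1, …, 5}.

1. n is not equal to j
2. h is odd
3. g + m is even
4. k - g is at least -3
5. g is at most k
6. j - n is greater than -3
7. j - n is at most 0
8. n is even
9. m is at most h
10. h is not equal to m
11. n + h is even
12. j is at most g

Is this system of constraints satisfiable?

Constraint 8 makes n even and constraint 2 makes h odd, so n + h must be odd. Constraint 11 says n + h is even — contradiction.

Unsatisfiable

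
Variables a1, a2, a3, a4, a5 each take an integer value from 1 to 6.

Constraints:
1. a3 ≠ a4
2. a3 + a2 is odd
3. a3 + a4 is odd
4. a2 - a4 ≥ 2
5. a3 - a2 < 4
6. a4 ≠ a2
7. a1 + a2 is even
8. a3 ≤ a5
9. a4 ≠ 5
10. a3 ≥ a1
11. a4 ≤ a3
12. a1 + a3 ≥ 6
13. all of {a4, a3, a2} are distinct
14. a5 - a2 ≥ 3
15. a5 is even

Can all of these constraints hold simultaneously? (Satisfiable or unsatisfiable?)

Try a1 = 1, a2 = 3, a3 = 6, a4 = 1, a5 = 6.
Check constraint 4: a2 - a4 = 2; constraint 5: a3 - a2 = 3. The remaining constraints are straightforward to verify.

Satisfiable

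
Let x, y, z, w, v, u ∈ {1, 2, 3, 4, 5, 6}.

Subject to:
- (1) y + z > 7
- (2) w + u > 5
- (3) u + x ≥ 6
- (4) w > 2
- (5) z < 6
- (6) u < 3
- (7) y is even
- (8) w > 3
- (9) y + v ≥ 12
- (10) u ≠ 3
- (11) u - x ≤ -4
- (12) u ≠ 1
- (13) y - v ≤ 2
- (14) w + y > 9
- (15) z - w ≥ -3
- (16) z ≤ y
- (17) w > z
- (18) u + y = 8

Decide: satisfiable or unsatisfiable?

Satisfiable

One satisfying assignment is x = 6, y = 6, z = 2, w = 5, v = 6, u = 2.
For the less obvious constraints — constraint 1: y + z = 8; constraint 2: w + u = 7 — and the others hold by inspection.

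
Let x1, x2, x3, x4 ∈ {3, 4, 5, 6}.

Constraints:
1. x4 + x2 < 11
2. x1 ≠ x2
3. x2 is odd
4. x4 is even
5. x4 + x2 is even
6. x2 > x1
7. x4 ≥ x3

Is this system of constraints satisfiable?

Constraint 4 makes x4 even and constraint 3 makes x2 odd, so x4 + x2 must be odd. Constraint 5 says x4 + x2 is even — contradiction.

Unsatisfiable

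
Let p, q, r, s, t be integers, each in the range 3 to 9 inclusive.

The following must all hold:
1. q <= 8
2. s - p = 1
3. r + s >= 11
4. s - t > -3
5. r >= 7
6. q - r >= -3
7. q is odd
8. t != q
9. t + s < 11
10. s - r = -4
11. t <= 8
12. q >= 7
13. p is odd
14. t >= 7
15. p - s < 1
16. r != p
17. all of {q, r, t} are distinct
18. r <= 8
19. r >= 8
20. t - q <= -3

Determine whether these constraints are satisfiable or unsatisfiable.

Unsatisfiable

Constraints 1, 5, 11, 12, 14, and 18 confine each of q, r, t to the 2 values {7, 8}.
Constraint 17 requires all 3 of them to be distinct, but only 2 values are available — impossible by the pigeonhole principle.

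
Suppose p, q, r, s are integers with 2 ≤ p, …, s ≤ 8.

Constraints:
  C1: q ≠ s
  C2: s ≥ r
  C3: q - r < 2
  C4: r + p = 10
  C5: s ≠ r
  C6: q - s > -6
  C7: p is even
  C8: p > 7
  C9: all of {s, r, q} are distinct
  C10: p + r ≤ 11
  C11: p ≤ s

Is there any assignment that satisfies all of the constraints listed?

The assignment p = 8, q = 3, r = 2, s = 8 works:
  constraint 3 holds since q - r = 1.
  constraint 4 holds since r + p = 10.
  constraint 6 holds since q - s = -5.
The rest check out directly.

Satisfiable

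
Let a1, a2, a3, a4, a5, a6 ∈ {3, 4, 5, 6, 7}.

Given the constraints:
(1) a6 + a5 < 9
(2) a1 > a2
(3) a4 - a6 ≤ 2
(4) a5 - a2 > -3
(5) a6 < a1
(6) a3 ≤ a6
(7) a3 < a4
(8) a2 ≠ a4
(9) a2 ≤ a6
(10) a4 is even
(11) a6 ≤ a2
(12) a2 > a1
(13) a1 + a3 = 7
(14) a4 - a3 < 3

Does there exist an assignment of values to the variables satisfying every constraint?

Constraints 5, 9, and 12 give a1 < a2, a2 ≤ a6, a6 < a1. Chaining: a1 < a2 ≤ a6 < a1, which forces a1 < a1 — impossible.

Unsatisfiable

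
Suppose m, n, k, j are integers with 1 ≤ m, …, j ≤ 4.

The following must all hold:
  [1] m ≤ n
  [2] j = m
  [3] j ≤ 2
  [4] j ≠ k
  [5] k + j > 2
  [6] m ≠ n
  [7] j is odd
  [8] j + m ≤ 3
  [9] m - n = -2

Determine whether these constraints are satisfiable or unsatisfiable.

Take m = 1, n = 3, k = 4, j = 1. Then constraint 5: k + j = 5; constraint 8: j + m = 2; constraint 9: m - n = -2, and every other listed constraint is also met.

Satisfiable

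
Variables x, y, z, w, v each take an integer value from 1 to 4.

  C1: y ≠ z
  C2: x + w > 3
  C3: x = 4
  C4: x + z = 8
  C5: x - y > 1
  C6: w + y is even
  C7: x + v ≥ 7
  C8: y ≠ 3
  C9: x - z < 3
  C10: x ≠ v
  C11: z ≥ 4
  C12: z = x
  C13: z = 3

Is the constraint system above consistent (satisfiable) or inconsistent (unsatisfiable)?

Unsatisfiable

Constraint 13 fixes z = 3 and constraint 3 fixes x = 4, but constraint 12 requires z = x. Since 3 ≠ 4, contradiction.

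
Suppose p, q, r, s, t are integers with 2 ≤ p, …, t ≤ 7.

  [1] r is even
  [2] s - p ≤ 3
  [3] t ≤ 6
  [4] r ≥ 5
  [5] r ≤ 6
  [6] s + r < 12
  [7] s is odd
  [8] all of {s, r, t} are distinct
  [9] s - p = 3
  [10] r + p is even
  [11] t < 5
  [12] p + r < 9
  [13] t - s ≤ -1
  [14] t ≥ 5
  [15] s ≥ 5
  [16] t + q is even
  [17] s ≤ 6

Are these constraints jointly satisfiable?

Unsatisfiable

Constraints 3, 4, 5, 14, 15, and 17 confine each of s, r, t to the 2 values {5, 6}.
Constraint 8 requires all 3 of them to be distinct, but only 2 values are available — impossible by the pigeonhole principle.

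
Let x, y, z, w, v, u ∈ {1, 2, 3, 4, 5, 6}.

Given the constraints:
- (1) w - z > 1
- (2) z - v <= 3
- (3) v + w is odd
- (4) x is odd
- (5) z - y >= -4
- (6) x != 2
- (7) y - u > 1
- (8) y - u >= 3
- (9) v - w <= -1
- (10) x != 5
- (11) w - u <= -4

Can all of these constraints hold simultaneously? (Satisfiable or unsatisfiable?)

Constraints 2, 5, 8, 9, and 11 give u − w ≥ 4, w − v ≥ 1, v − z ≥ -3, z − y ≥ -4, y − u ≥ 3.
Adding all 5 inequalities: the left sides telescope to 0, and the right sides sum to 4 + 1 + (-3) + (-4) + 3 = 1. So 0 ≥ 1, which is false.

Unsatisfiable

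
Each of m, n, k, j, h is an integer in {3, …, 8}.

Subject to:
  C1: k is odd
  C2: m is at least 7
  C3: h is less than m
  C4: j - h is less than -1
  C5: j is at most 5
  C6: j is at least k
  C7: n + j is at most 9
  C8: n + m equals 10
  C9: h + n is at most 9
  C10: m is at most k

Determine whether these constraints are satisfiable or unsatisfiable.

From constraints 2 and 10: k ≥ m and m ≥ 7, so k ≥ 7. From constraints 5 and 6: k ≤ j and j ≤ 5, so k ≤ 5. But 5 < 7, so no value of k works.

Unsatisfiable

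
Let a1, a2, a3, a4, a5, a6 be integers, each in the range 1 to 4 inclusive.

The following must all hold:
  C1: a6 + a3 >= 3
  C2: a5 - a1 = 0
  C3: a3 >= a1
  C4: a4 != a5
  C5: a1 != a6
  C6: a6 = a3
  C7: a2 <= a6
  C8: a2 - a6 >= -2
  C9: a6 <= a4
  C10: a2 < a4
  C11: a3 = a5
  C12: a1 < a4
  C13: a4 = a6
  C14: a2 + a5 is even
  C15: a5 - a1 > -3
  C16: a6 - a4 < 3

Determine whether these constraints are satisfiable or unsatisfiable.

From constraints 6, 11, and 13, a4 = a6 = a3 = a5, so a4 = a5. But constraint 4 says a4 ≠ a5. Contradiction.

Unsatisfiable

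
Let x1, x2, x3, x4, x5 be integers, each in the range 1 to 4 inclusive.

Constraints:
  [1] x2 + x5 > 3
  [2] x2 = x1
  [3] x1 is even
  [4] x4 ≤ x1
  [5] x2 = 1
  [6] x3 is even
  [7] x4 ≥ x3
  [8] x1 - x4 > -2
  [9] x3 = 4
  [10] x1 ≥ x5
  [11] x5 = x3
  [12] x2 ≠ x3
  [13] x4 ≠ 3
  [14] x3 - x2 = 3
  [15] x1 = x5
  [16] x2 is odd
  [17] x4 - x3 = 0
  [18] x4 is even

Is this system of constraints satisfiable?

Constraint 5 fixes x2 = 1 and constraint 9 fixes x3 = 4. Constraints 2, 11, and 15 give x2 = x1 = x5 = x3, so x2 = x3. But 1 ≠ 4 — contradiction.

Unsatisfiable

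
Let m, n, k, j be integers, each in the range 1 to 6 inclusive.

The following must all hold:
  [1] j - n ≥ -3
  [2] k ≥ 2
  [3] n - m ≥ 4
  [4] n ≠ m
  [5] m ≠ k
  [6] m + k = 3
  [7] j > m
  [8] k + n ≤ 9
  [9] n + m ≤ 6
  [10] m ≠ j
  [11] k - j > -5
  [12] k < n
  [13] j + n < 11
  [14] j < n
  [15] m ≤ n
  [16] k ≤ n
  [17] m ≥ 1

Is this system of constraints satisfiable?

Take m = 1, n = 5, k = 2, j = 4. Then constraint 1: j - n = -1; constraint 3: n - m = 4, and every other listed constraint is also met.

Satisfiable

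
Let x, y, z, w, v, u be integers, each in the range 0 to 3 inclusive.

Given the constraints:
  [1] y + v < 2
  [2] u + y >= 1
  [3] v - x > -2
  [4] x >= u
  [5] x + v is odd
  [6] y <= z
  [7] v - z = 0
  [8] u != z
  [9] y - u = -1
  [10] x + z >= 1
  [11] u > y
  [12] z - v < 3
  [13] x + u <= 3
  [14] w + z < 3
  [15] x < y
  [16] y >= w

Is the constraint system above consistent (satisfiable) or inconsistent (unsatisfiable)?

Unsatisfiable

Constraints 4, 11, and 15 give y < u, u ≤ x, x < y. Chaining: y < u ≤ x < y, which forces y < y — impossible.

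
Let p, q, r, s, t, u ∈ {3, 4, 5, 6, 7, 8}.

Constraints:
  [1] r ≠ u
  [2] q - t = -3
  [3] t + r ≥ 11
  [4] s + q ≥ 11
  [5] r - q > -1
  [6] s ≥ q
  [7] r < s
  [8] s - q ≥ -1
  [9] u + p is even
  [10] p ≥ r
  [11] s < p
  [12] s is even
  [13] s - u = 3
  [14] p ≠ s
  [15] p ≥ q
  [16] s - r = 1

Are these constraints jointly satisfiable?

Satisfiable

The assignment p = 7, q = 5, r = 5, s = 6, t = 8, u = 3 works:
  constraint 2 holds since q - t = -3.
  constraint 3 holds since t + r = 13.
The rest check out directly.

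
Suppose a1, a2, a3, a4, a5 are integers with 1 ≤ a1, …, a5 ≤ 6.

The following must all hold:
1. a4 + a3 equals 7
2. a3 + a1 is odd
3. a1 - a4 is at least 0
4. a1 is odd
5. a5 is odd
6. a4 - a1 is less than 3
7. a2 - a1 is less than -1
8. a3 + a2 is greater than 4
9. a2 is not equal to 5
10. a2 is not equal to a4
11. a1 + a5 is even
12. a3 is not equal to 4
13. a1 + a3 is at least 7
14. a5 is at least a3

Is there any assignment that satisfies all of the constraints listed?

One satisfying assignment is a1 = 5, a2 = 3, a3 = 2, a4 = 5, a5 = 5.
For the less obvious constraints — constraint 1: a4 + a3 = 7; constraint 3: a1 - a4 = 0 — and the others hold by inspection.

Satisfiable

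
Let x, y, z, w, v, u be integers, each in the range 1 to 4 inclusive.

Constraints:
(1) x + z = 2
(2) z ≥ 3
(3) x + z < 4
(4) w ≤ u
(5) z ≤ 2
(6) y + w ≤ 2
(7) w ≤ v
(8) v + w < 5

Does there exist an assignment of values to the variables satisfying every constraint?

Unsatisfiable

From constraint 2: z ≥ 3. From constraint 5: z ≤ 2. But 2 < 3, so no value of z works.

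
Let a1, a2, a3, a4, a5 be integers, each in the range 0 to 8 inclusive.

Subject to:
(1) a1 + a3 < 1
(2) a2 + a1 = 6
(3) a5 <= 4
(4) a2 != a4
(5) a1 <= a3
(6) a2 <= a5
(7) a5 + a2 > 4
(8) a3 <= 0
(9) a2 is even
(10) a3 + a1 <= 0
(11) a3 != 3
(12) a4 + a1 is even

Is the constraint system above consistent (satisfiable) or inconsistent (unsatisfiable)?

Unsatisfiable

From constraints 3 and 6: a2 ≤ a5 ≤ 4. From constraints 5 and 8: a1 ≤ a3 ≤ 0. Hence a2 + a1 ≤ 4. But constraint 2 requires a2 + a1 = 6, and 6 > 4. Contradiction.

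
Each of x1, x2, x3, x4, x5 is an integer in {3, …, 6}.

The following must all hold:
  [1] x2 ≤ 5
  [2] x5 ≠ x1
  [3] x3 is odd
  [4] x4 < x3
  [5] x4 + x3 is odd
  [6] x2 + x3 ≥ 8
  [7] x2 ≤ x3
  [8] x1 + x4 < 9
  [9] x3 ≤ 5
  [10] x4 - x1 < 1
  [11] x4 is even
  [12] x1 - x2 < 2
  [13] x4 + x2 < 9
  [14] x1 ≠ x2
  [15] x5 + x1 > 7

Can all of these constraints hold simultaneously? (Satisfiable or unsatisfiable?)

Satisfiable

Try x1 = 4, x2 = 3, x3 = 5, x4 = 4, x5 = 5.
Check constraint 6: x2 + x3 = 8; constraint 8: x1 + x4 = 8; constraint 10: x4 - x1 = 0. The remaining constraints are straightforward to verify.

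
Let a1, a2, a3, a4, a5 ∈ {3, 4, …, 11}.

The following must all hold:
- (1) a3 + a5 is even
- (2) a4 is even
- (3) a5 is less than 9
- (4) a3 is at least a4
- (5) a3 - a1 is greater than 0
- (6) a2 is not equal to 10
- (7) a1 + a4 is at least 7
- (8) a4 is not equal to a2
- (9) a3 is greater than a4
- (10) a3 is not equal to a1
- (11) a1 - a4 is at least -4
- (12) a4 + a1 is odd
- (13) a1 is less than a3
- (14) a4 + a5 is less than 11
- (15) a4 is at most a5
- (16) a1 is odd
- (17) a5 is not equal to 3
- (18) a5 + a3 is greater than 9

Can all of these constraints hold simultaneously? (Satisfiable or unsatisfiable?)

Try a1 = 3, a2 = 5, a3 = 5, a4 = 4, a5 = 5.
Check constraint 5: a3 - a1 = 2; constraint 7: a1 + a4 = 7. The remaining constraints are straightforward to verify.

Satisfiable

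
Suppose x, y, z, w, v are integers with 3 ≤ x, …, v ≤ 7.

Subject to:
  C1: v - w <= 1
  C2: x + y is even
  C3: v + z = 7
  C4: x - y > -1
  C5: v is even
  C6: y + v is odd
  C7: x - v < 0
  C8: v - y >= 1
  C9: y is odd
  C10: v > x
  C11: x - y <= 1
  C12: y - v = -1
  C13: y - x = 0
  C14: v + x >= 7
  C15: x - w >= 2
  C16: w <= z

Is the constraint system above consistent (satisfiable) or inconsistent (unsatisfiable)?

Constraints 1, 8, 11, and 15 give w − v ≥ -1, v − y ≥ 1, y − x ≥ -1, x − w ≥ 2.
Adding all 4 inequalities: the left sides telescope to 0, and the right sides sum to (-1) + 1 + (-1) + 2 = 1. So 0 ≥ 1, which is false.

Unsatisfiable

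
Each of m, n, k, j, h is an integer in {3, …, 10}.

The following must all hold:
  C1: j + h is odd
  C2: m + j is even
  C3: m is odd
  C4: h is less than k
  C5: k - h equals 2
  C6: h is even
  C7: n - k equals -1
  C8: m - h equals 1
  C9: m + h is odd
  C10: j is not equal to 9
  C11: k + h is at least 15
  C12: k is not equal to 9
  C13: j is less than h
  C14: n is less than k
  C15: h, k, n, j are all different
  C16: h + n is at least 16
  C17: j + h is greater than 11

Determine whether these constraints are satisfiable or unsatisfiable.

Satisfiable

The assignment m = 9, n = 9, k = 10, j = 5, h = 8 works:
  constraint 5 holds since k - h = 2.
  constraint 7 holds since n - k = -1.
The rest check out directly.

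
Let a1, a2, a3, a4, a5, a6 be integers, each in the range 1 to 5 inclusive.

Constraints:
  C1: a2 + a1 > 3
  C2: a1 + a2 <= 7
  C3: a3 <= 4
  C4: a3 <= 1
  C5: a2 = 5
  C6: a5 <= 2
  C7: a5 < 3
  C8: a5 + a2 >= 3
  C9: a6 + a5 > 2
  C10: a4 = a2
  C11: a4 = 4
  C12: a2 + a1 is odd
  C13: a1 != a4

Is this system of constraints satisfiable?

Constraint 11 fixes a4 = 4 and constraint 5 fixes a2 = 5, but constraint 10 requires a4 = a2. Since 4 ≠ 5, contradiction.

Unsatisfiable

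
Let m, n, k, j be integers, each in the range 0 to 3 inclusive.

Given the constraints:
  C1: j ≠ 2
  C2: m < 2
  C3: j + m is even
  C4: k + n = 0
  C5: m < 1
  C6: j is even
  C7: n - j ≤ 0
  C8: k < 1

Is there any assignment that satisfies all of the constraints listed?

One satisfying assignment is m = 0, n = 0, k = 0, j = 0.
For the less obvious constraints — constraint 3: j + m = 0 is even; constraint 4: k + n = 0; constraint 7: n - j = 0 — and the others hold by inspection.

Satisfiable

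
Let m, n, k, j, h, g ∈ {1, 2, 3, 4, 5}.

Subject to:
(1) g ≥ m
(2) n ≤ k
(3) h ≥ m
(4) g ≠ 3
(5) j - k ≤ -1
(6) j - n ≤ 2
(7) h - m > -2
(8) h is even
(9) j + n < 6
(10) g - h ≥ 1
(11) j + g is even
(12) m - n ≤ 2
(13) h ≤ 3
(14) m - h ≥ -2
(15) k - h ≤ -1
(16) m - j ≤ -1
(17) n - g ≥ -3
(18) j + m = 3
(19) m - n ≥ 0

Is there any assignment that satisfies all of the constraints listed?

Unsatisfiable

Constraints 5, 10, 15, 16, 17, and 19 give h − k ≥ 1, k − j ≥ 1, j − m ≥ 1, m − n ≥ 0, n − g ≥ -3, g − h ≥ 1.
Adding all 6 inequalities: the left sides telescope to 0, and the right sides sum to 1 + 1 + 1 + 0 + (-3) + 1 = 1. So 0 ≥ 1, which is false.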